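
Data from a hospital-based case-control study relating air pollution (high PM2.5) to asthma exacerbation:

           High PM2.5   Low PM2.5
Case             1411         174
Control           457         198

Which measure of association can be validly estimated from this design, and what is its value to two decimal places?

Reading the table with exposure as columns: a = 1411 (High PM2.5, case), b = 457 (High PM2.5, non-case), c = 174 (Low PM2.5, case), d = 198.
This is a hospital-based case-control study: participants were sampled on outcome status, so risks in the source population cannot be estimated directly — relative risk is not valid here. The odds ratio is the appropriate measure.
OR = (a·d)/(b·c) = (1411 × 198) / (457 × 174) = 279378 / 79518 = 3.51339

3.51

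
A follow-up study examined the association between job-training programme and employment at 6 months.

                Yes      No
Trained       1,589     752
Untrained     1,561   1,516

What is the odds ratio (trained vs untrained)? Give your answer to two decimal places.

Cells: a = 1589, b = 752, c = 1561, d = 1516.
OR = (a·d)/(b·c) = (1589 × 1516) / (752 × 1561) = 2408924 / 1173872 = 2.05212
The odds of employment at 6 months are about 2.05 times as high in the trained group.

2.05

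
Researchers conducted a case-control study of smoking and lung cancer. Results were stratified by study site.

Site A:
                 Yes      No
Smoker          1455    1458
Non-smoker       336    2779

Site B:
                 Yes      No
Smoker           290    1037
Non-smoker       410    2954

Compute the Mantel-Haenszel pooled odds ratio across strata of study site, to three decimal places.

OR_MH = Σ(aᵢdᵢ/nᵢ) / Σ(bᵢcᵢ/nᵢ), where nᵢ is the stratum total.
Stratum 1 (Site A): n = 6028; a·d/n = 1455·2779/6028 = 670.7772; b·c/n = 1458·336/6028 = 81.2687
Stratum 2 (Site B): n = 4691; a·d/n = 290·2954/4691 = 182.6178; b·c/n = 1037·410/4691 = 90.6353
OR_MH = (670.7772 + 182.6178) / (81.2687 + 90.6353) = 853.3950 / 171.9040 = 4.96437

4.964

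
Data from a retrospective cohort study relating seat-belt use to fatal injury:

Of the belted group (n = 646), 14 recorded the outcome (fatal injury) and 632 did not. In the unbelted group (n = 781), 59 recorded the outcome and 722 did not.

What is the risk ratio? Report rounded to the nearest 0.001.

From the description: a = 14, b = 632, c = 59, d = 722.
Risk in exposed = 14/646 = 0.02167; risk in unexposed = 59/781 = 0.07554.
RR = 0.02167 / 0.07554 = 0.28688
The risk is 71% lower among the exposed than among the unexposed.

0.287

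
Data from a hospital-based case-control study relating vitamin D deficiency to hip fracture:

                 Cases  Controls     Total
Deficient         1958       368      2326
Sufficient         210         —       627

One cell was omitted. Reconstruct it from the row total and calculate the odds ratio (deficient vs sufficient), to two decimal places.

10.57

The missing cell is in the unexposed row: 627 − 210 = 417.
So a = 1958, b = 368, c = 210, d = 417.
OR = (a·d)/(b·c) = (1958 × 417) / (368 × 210) = 816486 / 77280 = 10.56530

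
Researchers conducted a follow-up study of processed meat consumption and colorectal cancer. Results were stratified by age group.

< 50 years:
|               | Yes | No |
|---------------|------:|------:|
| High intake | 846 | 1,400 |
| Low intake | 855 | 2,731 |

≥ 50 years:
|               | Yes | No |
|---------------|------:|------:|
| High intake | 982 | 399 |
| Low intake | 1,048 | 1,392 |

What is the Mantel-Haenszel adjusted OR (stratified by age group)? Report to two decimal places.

2.40

OR_MH = Σ(aᵢdᵢ/nᵢ) / Σ(bᵢcᵢ/nᵢ), where nᵢ is the stratum total.
Stratum 1 (< 50 years): n = 5832; a·d/n = 846·2731/5832 = 396.1636; b·c/n = 1400·855/5832 = 205.2469
Stratum 2 (≥ 50 years): n = 3821; a·d/n = 982·1392/3821 = 357.7451; b·c/n = 399·1048/3821 = 109.4352
OR_MH = (396.1636 + 357.7451) / (205.2469 + 109.4352) = 753.9087 / 314.6821 = 2.39578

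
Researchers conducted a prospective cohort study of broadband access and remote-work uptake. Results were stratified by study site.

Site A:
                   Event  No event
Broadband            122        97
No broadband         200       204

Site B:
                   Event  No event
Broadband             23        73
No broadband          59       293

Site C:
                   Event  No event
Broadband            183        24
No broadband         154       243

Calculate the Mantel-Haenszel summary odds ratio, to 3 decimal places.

OR_MH = Σ(aᵢdᵢ/nᵢ) / Σ(bᵢcᵢ/nᵢ), where nᵢ is the stratum total.
Stratum 1 (Site A): n = 623; a·d/n = 122·204/623 = 39.9486; b·c/n = 97·200/623 = 31.1396
Stratum 2 (Site B): n = 448; a·d/n = 23·293/448 = 15.0424; b·c/n = 73·59/448 = 9.6138
Stratum 3 (Site C): n = 604; a·d/n = 183·243/604 = 73.6242; b·c/n = 24·154/604 = 6.1192
OR_MH = (39.9486 + 15.0424 + 73.6242) / (31.1396 + 9.6138 + 6.1192) = 128.6152 / 46.8727 = 2.74393

2.744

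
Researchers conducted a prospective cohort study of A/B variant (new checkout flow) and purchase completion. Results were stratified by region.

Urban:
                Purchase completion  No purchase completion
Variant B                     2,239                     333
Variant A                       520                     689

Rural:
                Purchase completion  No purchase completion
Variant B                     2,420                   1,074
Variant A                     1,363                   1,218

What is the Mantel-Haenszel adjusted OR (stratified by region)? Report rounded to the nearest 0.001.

OR_MH = Σ(aᵢdᵢ/nᵢ) / Σ(bᵢcᵢ/nᵢ), where nᵢ is the stratum total.
Stratum 1 (Urban): n = 3781; a·d/n = 2239·689/3781 = 408.0061; b·c/n = 333·520/3781 = 45.7974
Stratum 2 (Rural): n = 6075; a·d/n = 2420·1218/6075 = 485.1951; b·c/n = 1074·1363/6075 = 240.9649
OR_MH = (408.0061 + 485.1951) / (45.7974 + 240.9649) = 893.2011 / 286.7623 = 3.11478

3.115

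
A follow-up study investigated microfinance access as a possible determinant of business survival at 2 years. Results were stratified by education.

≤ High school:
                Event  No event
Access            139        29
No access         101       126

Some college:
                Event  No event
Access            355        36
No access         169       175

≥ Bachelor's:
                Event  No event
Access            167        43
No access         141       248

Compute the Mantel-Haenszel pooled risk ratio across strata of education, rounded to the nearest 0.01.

1.94

RR_MH = Σ(aᵢ·n₀ᵢ/nᵢ) / Σ(cᵢ·n₁ᵢ/nᵢ), with n₁ᵢ = aᵢ+bᵢ (exposed), n₀ᵢ = cᵢ+dᵢ (unexposed), nᵢ = n₁ᵢ+n₀ᵢ.
Stratum 1 (≤ High school): n₁ = 168, n₀ = 227, n = 395; a·n₀/n = 139·227/395 = 79.8810; c·n₁/n = 101·168/395 = 42.9570
Stratum 2 (Some college): n₁ = 391, n₀ = 344, n = 735; a·n₀/n = 355·344/735 = 166.1497; c·n₁/n = 169·391/735 = 89.9034
Stratum 3 (≥ Bachelor's): n₁ = 210, n₀ = 389, n = 599; a·n₀/n = 167·389/599 = 108.4524; c·n₁/n = 141·210/599 = 49.4324
RR_MH = (79.8810 + 166.1497 + 108.4524) / (42.9570 + 89.9034 + 49.4324) = 354.4831 / 182.2928 = 1.94458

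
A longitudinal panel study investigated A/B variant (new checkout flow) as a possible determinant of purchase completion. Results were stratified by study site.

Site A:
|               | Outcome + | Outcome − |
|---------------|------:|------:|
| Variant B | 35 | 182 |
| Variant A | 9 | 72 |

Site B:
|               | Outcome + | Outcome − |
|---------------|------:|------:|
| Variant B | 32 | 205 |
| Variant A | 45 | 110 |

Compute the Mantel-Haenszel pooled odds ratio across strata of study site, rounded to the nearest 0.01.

0.60

OR_MH = Σ(aᵢdᵢ/nᵢ) / Σ(bᵢcᵢ/nᵢ), where nᵢ is the stratum total.
Stratum 1 (Site A): n = 298; a·d/n = 35·72/298 = 8.4564; b·c/n = 182·9/298 = 5.4966
Stratum 2 (Site B): n = 392; a·d/n = 32·110/392 = 8.9796; b·c/n = 205·45/392 = 23.5332
OR_MH = (8.4564 + 8.9796) / (5.4966 + 23.5332) = 17.4360 / 29.0298 = 0.60062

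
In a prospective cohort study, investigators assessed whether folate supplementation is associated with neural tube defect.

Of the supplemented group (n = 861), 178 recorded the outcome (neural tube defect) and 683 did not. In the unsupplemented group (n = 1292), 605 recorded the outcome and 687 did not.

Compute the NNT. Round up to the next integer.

Risk in treated group = 178/861 = 0.20674; risk in control = 605/1292 = 0.46827.
Absolute risk reduction = 0.46827 − 0.20674 = 0.26153
NNT = 1 / ARR = 1 / 0.26153 = 3.824 → round up → 4

4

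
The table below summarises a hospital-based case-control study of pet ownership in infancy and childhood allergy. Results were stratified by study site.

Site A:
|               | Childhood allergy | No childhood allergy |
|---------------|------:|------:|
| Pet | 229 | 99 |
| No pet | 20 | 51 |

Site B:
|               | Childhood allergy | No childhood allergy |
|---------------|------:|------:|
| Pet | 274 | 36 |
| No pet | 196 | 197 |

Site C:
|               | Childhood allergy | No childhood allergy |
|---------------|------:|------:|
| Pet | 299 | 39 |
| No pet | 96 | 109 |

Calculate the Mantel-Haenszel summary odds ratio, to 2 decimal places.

OR_MH = Σ(aᵢdᵢ/nᵢ) / Σ(bᵢcᵢ/nᵢ), where nᵢ is the stratum total.
Stratum 1 (Site A): n = 399; a·d/n = 229·51/399 = 29.2707; b·c/n = 99·20/399 = 4.9624
Stratum 2 (Site B): n = 703; a·d/n = 274·197/703 = 76.7824; b·c/n = 36·196/703 = 10.0370
Stratum 3 (Site C): n = 543; a·d/n = 299·109/543 = 60.0203; b·c/n = 39·96/543 = 6.8950
OR_MH = (29.2707 + 76.7824 + 60.0203) / (4.9624 + 10.0370 + 6.8950) = 166.0733 / 21.8944 = 7.58519

7.59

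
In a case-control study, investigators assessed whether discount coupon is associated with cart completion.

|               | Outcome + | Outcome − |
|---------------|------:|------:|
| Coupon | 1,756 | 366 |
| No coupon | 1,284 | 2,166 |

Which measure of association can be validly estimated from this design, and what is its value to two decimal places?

8.09

Cells: a = 1756, b = 366, c = 1284, d = 2166.
This is a case-control study: participants were sampled on outcome status, so risks in the source population cannot be estimated directly — relative risk is not valid here. The odds ratio is the appropriate measure.
OR = (a·d)/(b·c) = (1756 × 2166) / (366 × 1284) = 3803496 / 469944 = 8.09351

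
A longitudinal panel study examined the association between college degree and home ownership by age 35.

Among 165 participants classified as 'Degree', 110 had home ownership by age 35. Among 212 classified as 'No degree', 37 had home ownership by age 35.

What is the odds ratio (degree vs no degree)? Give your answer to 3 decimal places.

From the description: a = 110, b = 55, c = 37, d = 175.
OR = (a·d)/(b·c) = (110 × 175) / (55 × 37) = 19250 / 2035 = 9.45946
The odds of home ownership by age 35 are about 9.46 times as high in the degree group.

9.459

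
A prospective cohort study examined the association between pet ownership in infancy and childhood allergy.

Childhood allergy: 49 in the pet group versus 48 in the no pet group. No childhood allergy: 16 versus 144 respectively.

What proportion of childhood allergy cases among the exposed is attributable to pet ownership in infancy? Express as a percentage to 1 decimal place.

From the description: a = 49, b = 16, c = 48, d = 144.
Risk in exposed = 49/65 = 0.75385; risk in unexposed = 48/192 = 0.25000.
RR = 0.75385/0.25000 = 3.01538
AR% = (RR − 1)/RR × 100 = (3.01538 − 1)/3.01538 × 100 = 66.8367%

66.8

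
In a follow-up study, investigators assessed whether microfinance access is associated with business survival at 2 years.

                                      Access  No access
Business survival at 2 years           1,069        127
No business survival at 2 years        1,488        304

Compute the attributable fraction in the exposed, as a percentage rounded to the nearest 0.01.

29.52

Reading the table with exposure as columns: a = 1069 (Access, case), b = 1488 (Access, non-case), c = 127 (No access, case), d = 304.
Risk in exposed = 1069/2557 = 0.41807; risk in unexposed = 127/431 = 0.29466.
RR = 0.41807/0.29466 = 1.41880
AR% = (RR − 1)/RR × 100 = (1.41880 − 1)/1.41880 × 100 = 29.5178%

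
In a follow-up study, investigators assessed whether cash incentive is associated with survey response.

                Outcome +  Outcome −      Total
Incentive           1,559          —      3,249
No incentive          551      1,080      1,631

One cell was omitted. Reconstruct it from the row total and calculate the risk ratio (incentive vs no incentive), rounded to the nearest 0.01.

1.42

The missing cell is in the exposed row: 3249 − 1559 = 1690.
So a = 1559, b = 1690, c = 551, d = 1080.
RR = [a/(a+b)] / [c/(c+d)] = (1559/3249) / (551/1631) = 0.47984/0.33783 = 1.42036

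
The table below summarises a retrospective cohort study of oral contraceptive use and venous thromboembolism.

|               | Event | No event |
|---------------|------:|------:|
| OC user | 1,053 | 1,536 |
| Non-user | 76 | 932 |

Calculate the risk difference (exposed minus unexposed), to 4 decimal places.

0.3313

Cells: a = 1053, b = 1536, c = 76, d = 932.
Risk in exposed = 1053/2589 = 0.406721; risk in unexposed = 76/1008 = 0.075397.
Risk difference = 0.406721 − 0.075397 = 0.331324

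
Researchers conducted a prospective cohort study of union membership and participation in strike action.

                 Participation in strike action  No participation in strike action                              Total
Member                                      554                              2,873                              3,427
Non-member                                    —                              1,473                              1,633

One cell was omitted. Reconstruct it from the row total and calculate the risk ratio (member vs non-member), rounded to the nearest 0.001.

The missing cell is in the unexposed row: 1633 − 1473 = 160.
So a = 554, b = 2873, c = 160, d = 1473.
RR = [a/(a+b)] / [c/(c+d)] = (554/3427) / (160/1633) = 0.16166/0.09798 = 1.64992

1.650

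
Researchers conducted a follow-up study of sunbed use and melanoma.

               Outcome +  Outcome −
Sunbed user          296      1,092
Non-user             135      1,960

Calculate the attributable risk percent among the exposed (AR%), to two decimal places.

Cells: a = 296, b = 1092, c = 135, d = 1960.
Risk in exposed = 296/1388 = 0.21326; risk in unexposed = 135/2095 = 0.06444.
RR = 0.21326/0.06444 = 3.30942
AR% = (RR − 1)/RR × 100 = (3.30942 − 1)/3.30942 × 100 = 69.7833%

69.78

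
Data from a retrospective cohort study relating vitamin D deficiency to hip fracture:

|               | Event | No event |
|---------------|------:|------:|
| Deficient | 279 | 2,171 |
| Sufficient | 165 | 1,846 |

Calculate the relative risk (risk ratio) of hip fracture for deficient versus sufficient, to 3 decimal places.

1.388

Cells: a = 279, b = 2171, c = 165, d = 1846.
Risk in exposed = 279/2450 = 0.11388; risk in unexposed = 165/2011 = 0.08205.
RR = 0.11388 / 0.08205 = 1.38793
The risk among the exposed is 1.39 times that among the unexposed.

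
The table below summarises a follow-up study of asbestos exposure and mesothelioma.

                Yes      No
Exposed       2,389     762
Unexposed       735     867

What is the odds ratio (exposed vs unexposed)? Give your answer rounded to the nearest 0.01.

Cells: a = 2389, b = 762, c = 735, d = 867.
OR = (a·d)/(b·c) = (2389 × 867) / (762 × 735) = 2071263 / 560070 = 3.69822
The odds of mesothelioma are about 3.70 times as high in the exposed group.

3.70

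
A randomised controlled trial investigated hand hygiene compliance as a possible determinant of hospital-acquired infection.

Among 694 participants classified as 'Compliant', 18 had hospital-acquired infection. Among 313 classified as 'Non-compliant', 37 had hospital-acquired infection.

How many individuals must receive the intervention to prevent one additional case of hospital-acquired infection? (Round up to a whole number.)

Risk in treated group = 18/694 = 0.02594; risk in control = 37/313 = 0.11821.
Absolute risk reduction = 0.11821 − 0.02594 = 0.09227
NNT = 1 / ARR = 1 / 0.09227 = 10.837 → round up → 11

11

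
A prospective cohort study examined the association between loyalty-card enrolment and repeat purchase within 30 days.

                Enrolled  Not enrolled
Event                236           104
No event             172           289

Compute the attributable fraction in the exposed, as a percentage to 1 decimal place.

54.3

Reading the table with exposure as columns: a = 236 (Enrolled, case), b = 172 (Enrolled, non-case), c = 104 (Not enrolled, case), d = 289.
Risk in exposed = 236/408 = 0.57843; risk in unexposed = 104/393 = 0.26463.
RR = 0.57843/0.26463 = 2.18580
AR% = (RR − 1)/RR × 100 = (2.18580 − 1)/2.18580 × 100 = 54.2502%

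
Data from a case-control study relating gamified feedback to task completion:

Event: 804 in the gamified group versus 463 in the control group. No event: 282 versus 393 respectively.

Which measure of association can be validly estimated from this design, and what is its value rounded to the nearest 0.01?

From the description: a = 804, b = 282, c = 463, d = 393.
This is a case-control study: participants were sampled on outcome status, so risks in the source population cannot be estimated directly — relative risk is not valid here. The odds ratio is the appropriate measure.
OR = (a·d)/(b·c) = (804 × 393) / (282 × 463) = 315972 / 130566 = 2.42002

2.42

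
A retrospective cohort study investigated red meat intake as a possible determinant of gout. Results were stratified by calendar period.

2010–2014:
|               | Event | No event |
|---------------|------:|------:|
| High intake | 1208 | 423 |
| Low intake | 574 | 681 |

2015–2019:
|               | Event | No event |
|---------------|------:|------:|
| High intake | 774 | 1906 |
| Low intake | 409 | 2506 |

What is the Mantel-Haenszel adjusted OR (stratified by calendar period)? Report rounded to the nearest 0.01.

2.83

OR_MH = Σ(aᵢdᵢ/nᵢ) / Σ(bᵢcᵢ/nᵢ), where nᵢ is the stratum total.
Stratum 1 (2010–2014): n = 2886; a·d/n = 1208·681/2886 = 285.0478; b·c/n = 423·574/2886 = 84.1310
Stratum 2 (2015–2019): n = 5595; a·d/n = 774·2506/5595 = 346.6745; b·c/n = 1906·409/5595 = 139.3305
OR_MH = (285.0478 + 346.6745) / (84.1310 + 139.3305) = 631.7223 / 223.4615 = 2.82699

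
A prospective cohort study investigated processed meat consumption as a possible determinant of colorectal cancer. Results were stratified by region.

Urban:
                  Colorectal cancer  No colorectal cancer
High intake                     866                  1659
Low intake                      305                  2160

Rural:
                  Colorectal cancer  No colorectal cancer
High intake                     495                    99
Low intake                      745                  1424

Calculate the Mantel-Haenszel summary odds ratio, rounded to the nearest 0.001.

4.918

OR_MH = Σ(aᵢdᵢ/nᵢ) / Σ(bᵢcᵢ/nᵢ), where nᵢ is the stratum total.
Stratum 1 (Urban): n = 4990; a·d/n = 866·2160/4990 = 374.8617; b·c/n = 1659·305/4990 = 101.4018
Stratum 2 (Rural): n = 2763; a·d/n = 495·1424/2763 = 255.1140; b·c/n = 99·745/2763 = 26.6938
OR_MH = (374.8617 + 255.1140) / (101.4018 + 26.6938) = 629.9757 / 128.0956 = 4.91801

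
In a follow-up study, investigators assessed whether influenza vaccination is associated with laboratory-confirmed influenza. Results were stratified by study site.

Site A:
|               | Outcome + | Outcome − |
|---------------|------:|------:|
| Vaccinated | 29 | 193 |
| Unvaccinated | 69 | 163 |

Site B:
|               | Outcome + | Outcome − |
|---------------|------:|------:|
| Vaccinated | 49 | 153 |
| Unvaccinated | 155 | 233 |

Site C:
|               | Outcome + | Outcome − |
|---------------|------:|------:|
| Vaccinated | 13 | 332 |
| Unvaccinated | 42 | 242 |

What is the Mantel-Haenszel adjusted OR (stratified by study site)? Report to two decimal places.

OR_MH = Σ(aᵢdᵢ/nᵢ) / Σ(bᵢcᵢ/nᵢ), where nᵢ is the stratum total.
Stratum 1 (Site A): n = 454; a·d/n = 29·163/454 = 10.4119; b·c/n = 193·69/454 = 29.3326
Stratum 2 (Site B): n = 590; a·d/n = 49·233/590 = 19.3508; b·c/n = 153·155/590 = 40.1949
Stratum 3 (Site C): n = 629; a·d/n = 13·242/629 = 5.0016; b·c/n = 332·42/629 = 22.1685
OR_MH = (10.4119 + 19.3508 + 5.0016) / (29.3326 + 40.1949 + 22.1685) = 34.7643 / 91.6960 = 0.37913

0.38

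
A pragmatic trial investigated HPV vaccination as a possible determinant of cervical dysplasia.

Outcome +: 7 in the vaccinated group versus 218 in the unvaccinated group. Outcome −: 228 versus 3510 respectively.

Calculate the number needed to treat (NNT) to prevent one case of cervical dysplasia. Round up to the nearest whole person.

Risk in treated group = 7/235 = 0.02979; risk in control = 218/3728 = 0.05848.
Absolute risk reduction = 0.05848 − 0.02979 = 0.02869
NNT = 1 / ARR = 1 / 0.02869 = 34.856 → round up → 35

35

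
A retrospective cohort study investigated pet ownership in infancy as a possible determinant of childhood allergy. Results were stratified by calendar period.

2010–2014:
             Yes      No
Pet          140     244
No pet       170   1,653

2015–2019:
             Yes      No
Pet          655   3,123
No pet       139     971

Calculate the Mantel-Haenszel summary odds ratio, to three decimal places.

OR_MH = Σ(aᵢdᵢ/nᵢ) / Σ(bᵢcᵢ/nᵢ), where nᵢ is the stratum total.
Stratum 1 (2010–2014): n = 2207; a·d/n = 140·1653/2207 = 104.8573; b·c/n = 244·170/2207 = 18.7947
Stratum 2 (2015–2019): n = 4888; a·d/n = 655·971/4888 = 130.1156; b·c/n = 3123·139/4888 = 88.8087
OR_MH = (104.8573 + 130.1156) / (18.7947 + 88.8087) = 234.9729 / 107.6035 = 2.18369

2.184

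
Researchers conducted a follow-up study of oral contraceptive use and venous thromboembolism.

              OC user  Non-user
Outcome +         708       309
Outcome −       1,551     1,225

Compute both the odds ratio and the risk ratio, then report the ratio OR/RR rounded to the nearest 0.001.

Reading the table with exposure as columns: a = 708 (OC user, case), b = 1551 (OC user, non-case), c = 309 (Non-user, case), d = 1225.
OR = (708·1225)/(1551·309) = 867300/479259 = 1.80967
Risk in exposed = 708/2259 = 0.31341; risk in unexposed = 309/1534 = 0.20143; RR = 1.55591
OR/RR = 1.80967 / 1.55591 = 1.16309
The outcome is not rare, so the OR lies further from 1 than the RR.

1.163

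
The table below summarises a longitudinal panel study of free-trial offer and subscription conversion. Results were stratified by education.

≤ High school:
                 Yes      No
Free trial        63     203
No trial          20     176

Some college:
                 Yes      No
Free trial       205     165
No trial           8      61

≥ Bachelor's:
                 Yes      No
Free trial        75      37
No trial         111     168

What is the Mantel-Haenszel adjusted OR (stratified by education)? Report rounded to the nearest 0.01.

3.80

OR_MH = Σ(aᵢdᵢ/nᵢ) / Σ(bᵢcᵢ/nᵢ), where nᵢ is the stratum total.
Stratum 1 (≤ High school): n = 462; a·d/n = 63·176/462 = 24.0000; b·c/n = 203·20/462 = 8.7879
Stratum 2 (Some college): n = 439; a·d/n = 205·61/439 = 28.4852; b·c/n = 165·8/439 = 3.0068
Stratum 3 (≥ Bachelor's): n = 391; a·d/n = 75·168/391 = 32.2251; b·c/n = 37·111/391 = 10.5038
OR_MH = (24.0000 + 28.4852 + 32.2251) / (8.7879 + 3.0068 + 10.5038) = 84.7103 / 22.2985 = 3.79891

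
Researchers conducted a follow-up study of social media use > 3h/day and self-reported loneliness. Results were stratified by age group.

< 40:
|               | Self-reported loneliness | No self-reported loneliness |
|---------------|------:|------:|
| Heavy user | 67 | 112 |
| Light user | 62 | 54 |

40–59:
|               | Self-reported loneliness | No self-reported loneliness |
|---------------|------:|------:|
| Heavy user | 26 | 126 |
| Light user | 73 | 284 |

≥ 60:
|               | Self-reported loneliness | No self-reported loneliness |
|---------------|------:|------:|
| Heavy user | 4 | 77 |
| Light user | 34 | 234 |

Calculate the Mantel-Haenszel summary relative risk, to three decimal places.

0.708

RR_MH = Σ(aᵢ·n₀ᵢ/nᵢ) / Σ(cᵢ·n₁ᵢ/nᵢ), with n₁ᵢ = aᵢ+bᵢ (exposed), n₀ᵢ = cᵢ+dᵢ (unexposed), nᵢ = n₁ᵢ+n₀ᵢ.
Stratum 1 (< 40): n₁ = 179, n₀ = 116, n = 295; a·n₀/n = 67·116/295 = 26.3458; c·n₁/n = 62·179/295 = 37.6203
Stratum 2 (40–59): n₁ = 152, n₀ = 357, n = 509; a·n₀/n = 26·357/509 = 18.2358; c·n₁/n = 73·152/509 = 21.7996
Stratum 3 (≥ 60): n₁ = 81, n₀ = 268, n = 349; a·n₀/n = 4·268/349 = 3.0716; c·n₁/n = 34·81/349 = 7.8911
RR_MH = (26.3458 + 18.2358 + 3.0716) / (37.6203 + 21.7996 + 7.8911) = 47.6532 / 67.3111 = 0.70795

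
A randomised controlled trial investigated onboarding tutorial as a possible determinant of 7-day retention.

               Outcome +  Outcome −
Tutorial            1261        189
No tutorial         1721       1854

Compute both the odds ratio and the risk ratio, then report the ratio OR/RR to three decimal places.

3.979

Cells: a = 1261, b = 189, c = 1721, d = 1854.
OR = (1261·1854)/(189·1721) = 2337894/325269 = 7.18757
Risk in exposed = 1261/1450 = 0.86966; risk in unexposed = 1721/3575 = 0.48140; RR = 1.80652
OR/RR = 7.18757 / 1.80652 = 3.97869
The outcome is not rare, so the OR lies further from 1 than the RR.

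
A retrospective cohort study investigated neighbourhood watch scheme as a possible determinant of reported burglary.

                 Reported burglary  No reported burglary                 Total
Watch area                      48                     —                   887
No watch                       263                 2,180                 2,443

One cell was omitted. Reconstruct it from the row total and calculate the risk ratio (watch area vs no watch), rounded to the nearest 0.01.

The missing cell is in the exposed row: 887 − 48 = 839.
So a = 48, b = 839, c = 263, d = 2180.
RR = [a/(a+b)] / [c/(c+d)] = (48/887) / (263/2443) = 0.05411/0.10765 = 0.50267

0.50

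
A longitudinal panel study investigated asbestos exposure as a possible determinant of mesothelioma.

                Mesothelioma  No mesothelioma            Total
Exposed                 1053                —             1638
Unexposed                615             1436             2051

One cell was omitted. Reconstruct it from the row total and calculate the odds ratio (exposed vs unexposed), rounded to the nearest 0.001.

4.203

The missing cell is in the exposed row: 1638 − 1053 = 585.
So a = 1053, b = 585, c = 615, d = 1436.
OR = (a·d)/(b·c) = (1053 × 1436) / (585 × 615) = 1512108 / 359775 = 4.20293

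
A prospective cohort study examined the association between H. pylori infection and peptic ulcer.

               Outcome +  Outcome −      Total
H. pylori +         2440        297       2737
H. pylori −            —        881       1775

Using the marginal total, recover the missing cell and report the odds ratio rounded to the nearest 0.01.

8.10

The missing cell is in the unexposed row: 1775 − 881 = 894.
So a = 2440, b = 297, c = 894, d = 881.
OR = (a·d)/(b·c) = (2440 × 881) / (297 × 894) = 2149640 / 265518 = 8.09602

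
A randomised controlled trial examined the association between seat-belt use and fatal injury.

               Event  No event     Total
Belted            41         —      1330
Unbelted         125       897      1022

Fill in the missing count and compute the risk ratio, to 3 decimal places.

The missing cell is in the exposed row: 1330 − 41 = 1289.
So a = 41, b = 1289, c = 125, d = 897.
RR = [a/(a+b)] / [c/(c+d)] = (41/1330) / (125/1022) = 0.03083/0.12231 = 0.25204

0.252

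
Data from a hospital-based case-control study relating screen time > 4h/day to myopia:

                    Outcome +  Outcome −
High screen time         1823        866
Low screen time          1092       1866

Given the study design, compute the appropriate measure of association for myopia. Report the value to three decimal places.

Cells: a = 1823, b = 866, c = 1092, d = 1866.
This is a hospital-based case-control study: participants were sampled on outcome status, so risks in the source population cannot be estimated directly — relative risk is not valid here. The odds ratio is the appropriate measure.
OR = (a·d)/(b·c) = (1823 × 1866) / (866 × 1092) = 3401718 / 945672 = 3.59714

3.597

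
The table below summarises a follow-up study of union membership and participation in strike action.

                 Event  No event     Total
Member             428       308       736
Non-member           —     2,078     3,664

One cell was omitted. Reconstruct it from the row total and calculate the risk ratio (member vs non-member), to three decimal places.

1.343

The missing cell is in the unexposed row: 3664 − 2078 = 1586.
So a = 428, b = 308, c = 1586, d = 2078.
RR = [a/(a+b)] / [c/(c+d)] = (428/736) / (1586/3664) = 0.58152/0.43286 = 1.34344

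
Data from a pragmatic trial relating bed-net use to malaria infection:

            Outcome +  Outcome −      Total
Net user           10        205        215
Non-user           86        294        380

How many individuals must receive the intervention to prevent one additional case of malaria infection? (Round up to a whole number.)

6

Risk in treated group = 10/215 = 0.04651; risk in control = 86/380 = 0.22632.
Absolute risk reduction = 0.22632 − 0.04651 = 0.17980
NNT = 1 / ARR = 1 / 0.17980 = 5.562 → round up → 6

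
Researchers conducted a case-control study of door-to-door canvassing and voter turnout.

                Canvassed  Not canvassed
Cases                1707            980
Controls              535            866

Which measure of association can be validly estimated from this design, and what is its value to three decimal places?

Reading the table with exposure as columns: a = 1707 (Canvassed, case), b = 535 (Canvassed, non-case), c = 980 (Not canvassed, case), d = 866.
This is a case-control study: participants were sampled on outcome status, so risks in the source population cannot be estimated directly — relative risk is not valid here. The odds ratio is the appropriate measure.
OR = (a·d)/(b·c) = (1707 × 866) / (535 × 980) = 1478262 / 524300 = 2.81950

2.819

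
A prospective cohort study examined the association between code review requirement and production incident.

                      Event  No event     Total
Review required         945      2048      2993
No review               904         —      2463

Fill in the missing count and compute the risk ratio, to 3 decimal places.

0.860

The missing cell is in the unexposed row: 2463 − 904 = 1559.
So a = 945, b = 2048, c = 904, d = 1559.
RR = [a/(a+b)] / [c/(c+d)] = (945/2993) / (904/2463) = 0.31574/0.36703 = 0.86024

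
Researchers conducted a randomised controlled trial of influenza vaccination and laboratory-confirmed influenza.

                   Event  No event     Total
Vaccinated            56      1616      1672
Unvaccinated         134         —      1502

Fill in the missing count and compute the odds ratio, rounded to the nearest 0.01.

0.35

The missing cell is in the unexposed row: 1502 − 134 = 1368.
So a = 56, b = 1616, c = 134, d = 1368.
OR = (a·d)/(b·c) = (56 × 1368) / (1616 × 134) = 76608 / 216544 = 0.35378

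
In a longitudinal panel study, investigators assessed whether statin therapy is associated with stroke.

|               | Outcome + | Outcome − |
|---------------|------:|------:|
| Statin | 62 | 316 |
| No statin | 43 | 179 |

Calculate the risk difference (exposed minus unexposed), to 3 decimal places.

-0.030

Cells: a = 62, b = 316, c = 43, d = 179.
Risk in exposed = 62/378 = 0.164021; risk in unexposed = 43/222 = 0.193694.
Risk difference = 0.164021 − 0.193694 = -0.029673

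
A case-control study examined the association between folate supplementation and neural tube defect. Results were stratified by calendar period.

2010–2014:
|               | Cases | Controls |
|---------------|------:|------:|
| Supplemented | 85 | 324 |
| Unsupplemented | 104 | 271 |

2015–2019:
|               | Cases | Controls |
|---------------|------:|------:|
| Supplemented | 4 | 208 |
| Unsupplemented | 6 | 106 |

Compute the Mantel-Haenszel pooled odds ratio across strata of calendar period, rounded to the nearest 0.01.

OR_MH = Σ(aᵢdᵢ/nᵢ) / Σ(bᵢcᵢ/nᵢ), where nᵢ is the stratum total.
Stratum 1 (2010–2014): n = 784; a·d/n = 85·271/784 = 29.3814; b·c/n = 324·104/784 = 42.9796
Stratum 2 (2015–2019): n = 324; a·d/n = 4·106/324 = 1.3086; b·c/n = 208·6/324 = 3.8519
OR_MH = (29.3814 + 1.3086) / (42.9796 + 3.8519) = 30.6900 / 46.8314 = 0.65533

0.66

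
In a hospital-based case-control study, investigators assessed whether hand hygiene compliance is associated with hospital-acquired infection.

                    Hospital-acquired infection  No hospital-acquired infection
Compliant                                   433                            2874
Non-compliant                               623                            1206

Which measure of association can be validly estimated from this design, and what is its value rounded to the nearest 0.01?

Cells: a = 433, b = 2874, c = 623, d = 1206.
This is a hospital-based case-control study: participants were sampled on outcome status, so risks in the source population cannot be estimated directly — relative risk is not valid here. The odds ratio is the appropriate measure.
OR = (a·d)/(b·c) = (433 × 1206) / (2874 × 623) = 522198 / 1790502 = 0.29165

0.29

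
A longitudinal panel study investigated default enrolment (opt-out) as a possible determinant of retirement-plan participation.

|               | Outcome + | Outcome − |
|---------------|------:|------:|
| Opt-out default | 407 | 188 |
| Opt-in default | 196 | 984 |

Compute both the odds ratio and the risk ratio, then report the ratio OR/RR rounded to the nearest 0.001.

2.639

Cells: a = 407, b = 188, c = 196, d = 984.
OR = (407·984)/(188·196) = 400488/36848 = 10.86865
Risk in exposed = 407/595 = 0.68403; risk in unexposed = 196/1180 = 0.16610; RR = 4.11816
OR/RR = 10.86865 / 4.11816 = 2.63920
The outcome is not rare, so the OR lies further from 1 than the RR.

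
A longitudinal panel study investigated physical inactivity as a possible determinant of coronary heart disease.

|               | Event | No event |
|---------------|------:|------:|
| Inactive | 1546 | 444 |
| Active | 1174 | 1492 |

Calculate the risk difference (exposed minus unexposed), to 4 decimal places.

Cells: a = 1546, b = 444, c = 1174, d = 1492.
Risk in exposed = 1546/1990 = 0.776884; risk in unexposed = 1174/2666 = 0.440360.
Risk difference = 0.776884 − 0.440360 = 0.336524

0.3365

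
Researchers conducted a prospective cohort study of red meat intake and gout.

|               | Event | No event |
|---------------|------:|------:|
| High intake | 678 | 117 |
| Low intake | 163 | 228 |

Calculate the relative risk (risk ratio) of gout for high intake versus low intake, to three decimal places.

2.046

Cells: a = 678, b = 117, c = 163, d = 228.
Risk in exposed = 678/795 = 0.85283; risk in unexposed = 163/391 = 0.41688.
RR = 0.85283 / 0.41688 = 2.04575
The risk among the exposed is 2.05 times that among the unexposed.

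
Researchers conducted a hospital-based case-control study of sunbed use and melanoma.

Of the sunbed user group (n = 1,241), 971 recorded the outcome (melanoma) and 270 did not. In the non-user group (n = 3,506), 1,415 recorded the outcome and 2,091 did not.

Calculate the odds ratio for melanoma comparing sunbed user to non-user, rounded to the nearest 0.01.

5.31

From the description: a = 971, b = 270, c = 1415, d = 2091.
OR = (a·d)/(b·c) = (971 × 2091) / (270 × 1415) = 2030361 / 382050 = 5.31439
The odds of melanoma are about 5.31 times as high in the sunbed user group.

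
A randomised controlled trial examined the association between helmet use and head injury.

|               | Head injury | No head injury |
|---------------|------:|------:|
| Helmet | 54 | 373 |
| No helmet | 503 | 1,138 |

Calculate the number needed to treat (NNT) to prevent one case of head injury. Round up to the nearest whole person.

Risk in treated group = 54/427 = 0.12646; risk in control = 503/1641 = 0.30652.
Absolute risk reduction = 0.30652 − 0.12646 = 0.18006
NNT = 1 / ARR = 1 / 0.18006 = 5.554 → round up → 6

6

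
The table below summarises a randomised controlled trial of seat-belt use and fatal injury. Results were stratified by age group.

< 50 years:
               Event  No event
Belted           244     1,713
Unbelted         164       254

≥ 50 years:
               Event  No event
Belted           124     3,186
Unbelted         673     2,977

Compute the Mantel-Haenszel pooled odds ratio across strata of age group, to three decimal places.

OR_MH = Σ(aᵢdᵢ/nᵢ) / Σ(bᵢcᵢ/nᵢ), where nᵢ is the stratum total.
Stratum 1 (< 50 years): n = 2375; a·d/n = 244·254/2375 = 26.0952; b·c/n = 1713·164/2375 = 118.2872
Stratum 2 (≥ 50 years): n = 6960; a·d/n = 124·2977/6960 = 53.0385; b·c/n = 3186·673/6960 = 308.0716
OR_MH = (26.0952 + 53.0385) / (118.2872 + 308.0716) = 79.1337 / 426.3587 = 0.18560

0.186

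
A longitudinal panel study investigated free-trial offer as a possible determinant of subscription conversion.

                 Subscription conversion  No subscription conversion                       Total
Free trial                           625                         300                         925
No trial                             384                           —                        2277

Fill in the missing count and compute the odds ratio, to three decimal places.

The missing cell is in the unexposed row: 2277 − 384 = 1893.
So a = 625, b = 300, c = 384, d = 1893.
OR = (a·d)/(b·c) = (625 × 1893) / (300 × 384) = 1183125 / 115200 = 10.27018

10.270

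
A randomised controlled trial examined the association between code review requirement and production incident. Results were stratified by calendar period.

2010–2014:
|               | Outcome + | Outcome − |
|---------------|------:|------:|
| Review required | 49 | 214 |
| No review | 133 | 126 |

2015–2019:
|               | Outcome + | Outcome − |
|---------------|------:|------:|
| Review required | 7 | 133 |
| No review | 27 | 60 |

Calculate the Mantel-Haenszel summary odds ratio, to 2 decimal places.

OR_MH = Σ(aᵢdᵢ/nᵢ) / Σ(bᵢcᵢ/nᵢ), where nᵢ is the stratum total.
Stratum 1 (2010–2014): n = 522; a·d/n = 49·126/522 = 11.8276; b·c/n = 214·133/522 = 54.5249
Stratum 2 (2015–2019): n = 227; a·d/n = 7·60/227 = 1.8502; b·c/n = 133·27/227 = 15.8194
OR_MH = (11.8276 + 1.8502) / (54.5249 + 15.8194) = 13.6778 / 70.3443 = 0.19444

0.19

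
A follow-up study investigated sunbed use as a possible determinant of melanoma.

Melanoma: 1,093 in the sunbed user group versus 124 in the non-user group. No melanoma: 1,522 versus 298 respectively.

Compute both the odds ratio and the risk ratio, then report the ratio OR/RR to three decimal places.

1.213

From the description: a = 1093, b = 1522, c = 124, d = 298.
OR = (1093·298)/(1522·124) = 325714/188728 = 1.72584
Risk in exposed = 1093/2615 = 0.41797; risk in unexposed = 124/422 = 0.29384; RR = 1.42246
OR/RR = 1.72584 / 1.42246 = 1.21328
The outcome is not rare, so the OR lies further from 1 than the RR.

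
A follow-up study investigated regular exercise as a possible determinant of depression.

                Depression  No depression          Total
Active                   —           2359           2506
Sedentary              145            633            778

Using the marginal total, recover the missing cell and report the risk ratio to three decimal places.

The missing cell is in the exposed row: 2506 − 2359 = 147.
So a = 147, b = 2359, c = 145, d = 633.
RR = [a/(a+b)] / [c/(c+d)] = (147/2506) / (145/778) = 0.05866/0.18638 = 0.31474

0.315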